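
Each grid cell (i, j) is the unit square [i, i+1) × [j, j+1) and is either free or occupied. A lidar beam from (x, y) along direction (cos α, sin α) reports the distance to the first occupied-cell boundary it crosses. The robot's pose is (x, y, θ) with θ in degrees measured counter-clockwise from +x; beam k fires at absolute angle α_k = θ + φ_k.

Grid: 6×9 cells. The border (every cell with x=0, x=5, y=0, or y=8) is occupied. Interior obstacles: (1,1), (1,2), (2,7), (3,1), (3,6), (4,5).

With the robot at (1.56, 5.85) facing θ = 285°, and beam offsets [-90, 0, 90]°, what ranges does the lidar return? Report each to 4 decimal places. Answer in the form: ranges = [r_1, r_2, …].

beam 1: φ=-90°, α=195°
  cosα=-0.9659 sinα=-0.2588 | (1,5) | tMaxX 0.5798 tMaxY 3.2841 | tΔX 1.0353 tΔY 3.8637
    t=0.5798 [x] (0,5) — stop
  → r_1 = 0.5798
beam 2: φ=0°, α=285°
  cosα=0.2588 sinα=-0.9659 | (1,5) | tMaxX 1.7000 tMaxY 0.8800 | tΔX 3.8637 tΔY 1.0353
    t=0.8800 [y] (1,4)
    t=1.7000 [x] (2,4)
    t=1.9153 [y] (2,3)
    t=2.9505 [y] (2,2)
    t=3.9858 [y] (2,1)
    t=5.0211 [y] (2,0) — stop
  → r_2 = 5.0211
beam 3: φ=90°, α=15°
  cosα=0.9659 sinα=0.2588 | (1,5) | tMaxX 0.4555 tMaxY 0.5796 | tΔX 1.0353 tΔY 3.8637
    t=0.4555 [x] (2,5)
    t=0.5796 [y] (2,6)
    t=1.4908 [x] (3,6) — stop
  → r_3 = 1.4908

ranges = [0.5798, 5.0211, 1.4908]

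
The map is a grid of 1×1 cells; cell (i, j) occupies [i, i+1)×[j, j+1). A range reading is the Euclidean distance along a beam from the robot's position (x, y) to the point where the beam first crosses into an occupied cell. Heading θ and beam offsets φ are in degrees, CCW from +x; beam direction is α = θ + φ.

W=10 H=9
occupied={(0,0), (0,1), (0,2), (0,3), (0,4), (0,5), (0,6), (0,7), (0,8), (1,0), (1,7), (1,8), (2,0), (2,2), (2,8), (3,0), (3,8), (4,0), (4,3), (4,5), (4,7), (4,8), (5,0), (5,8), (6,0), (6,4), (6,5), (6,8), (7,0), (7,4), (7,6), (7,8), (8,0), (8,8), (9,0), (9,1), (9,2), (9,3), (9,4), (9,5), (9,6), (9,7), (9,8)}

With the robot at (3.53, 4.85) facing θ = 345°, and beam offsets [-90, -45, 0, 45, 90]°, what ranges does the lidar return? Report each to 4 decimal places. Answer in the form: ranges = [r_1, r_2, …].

ranges = [2.0478, 0.9815, 2.5571, 0.5427, 2.2258]

beam 1: φ=-90°, α=255°
  direction (-0.2588, -0.9659); cell (3,4); t to first gridline: x 2.0478, y 0.8800 (then +3.8637 / +1.0353)
    (3,3) via y @ 0.8800
    (3,2) via y @ 1.9153
    (2,2) via x @ 2.0478  # hit
  → r_1 = 2.0478
beam 2: φ=-45°, α=300°
  direction (0.5000, -0.8660); cell (3,4); t to first gridline: x 0.9400, y 0.9815 (then +2.0000 / +1.1547)
    (4,4) via x @ 0.9400
    (4,3) via y @ 0.9815  # hit
  → r_2 = 0.9815
beam 3: φ=0°, α=345°
  direction (0.9659, -0.2588); cell (3,4); t to first gridline: x 0.4866, y 3.2841 (then +1.0353 / +3.8637)
    (4,4) via x @ 0.4866
    (5,4) via x @ 1.5219
    (6,4) via x @ 2.5571  # hit
  → r_3 = 2.5571
beam 4: φ=45°, α=30°
  direction (0.8660, 0.5000); cell (3,4); t to first gridline: x 0.5427, y 0.3000 (then +1.1547 / +2.0000)
    (3,5) via y @ 0.3000
    (4,5) via x @ 0.5427  # hit
  → r_4 = 0.5427
beam 5: φ=90°, α=75°
  direction (0.2588, 0.9659); cell (3,4); t to first gridline: x 1.8159, y 0.1553 (then +3.8637 / +1.0353)
    (3,5) via y @ 0.1553
    (3,6) via y @ 1.1906
    (4,6) via x @ 1.8159
    (4,7) via y @ 2.2258  # hit
  → r_5 = 2.2258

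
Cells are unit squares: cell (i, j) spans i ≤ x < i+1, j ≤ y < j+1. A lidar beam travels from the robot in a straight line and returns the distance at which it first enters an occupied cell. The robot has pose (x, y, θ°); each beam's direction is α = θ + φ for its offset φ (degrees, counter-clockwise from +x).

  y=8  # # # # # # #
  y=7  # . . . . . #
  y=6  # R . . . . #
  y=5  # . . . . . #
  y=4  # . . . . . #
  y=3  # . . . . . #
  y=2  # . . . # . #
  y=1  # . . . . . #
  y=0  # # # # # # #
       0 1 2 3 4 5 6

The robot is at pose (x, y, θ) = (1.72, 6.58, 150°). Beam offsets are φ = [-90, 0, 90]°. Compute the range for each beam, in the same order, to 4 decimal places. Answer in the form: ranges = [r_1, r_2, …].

beam 1: φ=-90°, α=60°
  dir = (cos 60°, sin 60°) = (0.5000, 0.8660); from cell (1,6)
  next x-line at t=0.5600, next y-line at t=0.4850; Δt_x=2.0000, Δt_y=1.1547
    y: enter (1,7) at t=0.4850
    x: enter (2,7) at t=0.5600
    y: enter (2,8) at t=1.6397 ← occupied
  → r_1 = 1.6397
beam 2: φ=0°, α=150°
  dir = (cos 150°, sin 150°) = (-0.8660, 0.5000); from cell (1,6)
  next x-line at t=0.8314, next y-line at t=0.8400; Δt_x=1.1547, Δt_y=2.0000
    x: enter (0,6) at t=0.8314 ← occupied
  → r_2 = 0.8314
beam 3: φ=90°, α=240°
  dir = (cos 240°, sin 240°) = (-0.5000, -0.8660); from cell (1,6)
  next x-line at t=1.4400, next y-line at t=0.6697; Δt_x=2.0000, Δt_y=1.1547
    y: enter (1,5) at t=0.6697
    x: enter (0,5) at t=1.4400 ← occupied
  → r_3 = 1.4400

ranges = [1.6397, 0.8314, 1.4400]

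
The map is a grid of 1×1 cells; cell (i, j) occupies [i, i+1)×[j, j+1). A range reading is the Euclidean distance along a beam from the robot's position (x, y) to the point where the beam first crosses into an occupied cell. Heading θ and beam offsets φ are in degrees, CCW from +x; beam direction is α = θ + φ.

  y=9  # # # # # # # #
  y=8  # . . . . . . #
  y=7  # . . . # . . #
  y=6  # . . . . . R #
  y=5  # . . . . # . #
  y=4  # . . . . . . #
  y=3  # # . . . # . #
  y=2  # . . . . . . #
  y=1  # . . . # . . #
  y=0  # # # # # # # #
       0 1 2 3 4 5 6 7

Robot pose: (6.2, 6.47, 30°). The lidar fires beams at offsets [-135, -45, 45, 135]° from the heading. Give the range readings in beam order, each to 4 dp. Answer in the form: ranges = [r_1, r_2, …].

beam 1: φ=-135°, α=255°
  dir = (cos 255°, sin 255°) = (-0.2588, -0.9659); from cell (6,6)
  next x-line at t=0.7727, next y-line at t=0.4866; Δt_x=3.8637, Δt_y=1.0353
    y: enter (6,5) at t=0.4866
    x: enter (5,5) at t=0.7727 ← occupied
  → r_1 = 0.7727
beam 2: φ=-45°, α=345°
  dir = (cos 345°, sin 345°) = (0.9659, -0.2588); from cell (6,6)
  next x-line at t=0.8282, next y-line at t=1.8159; Δt_x=1.0353, Δt_y=3.8637
    x: enter (7,6) at t=0.8282 ← occupied
  → r_2 = 0.8282
beam 3: φ=45°, α=75°
  dir = (cos 75°, sin 75°) = (0.2588, 0.9659); from cell (6,6)
  next x-line at t=3.0910, next y-line at t=0.5487; Δt_x=3.8637, Δt_y=1.0353
    y: enter (6,7) at t=0.5487
    y: enter (6,8) at t=1.5840
    y: enter (6,9) at t=2.6192 ← occupied
  → r_3 = 2.6192
beam 4: φ=135°, α=165°
  dir = (cos 165°, sin 165°) = (-0.9659, 0.2588); from cell (6,6)
  next x-line at t=0.2071, next y-line at t=2.0478; Δt_x=1.0353, Δt_y=3.8637
    x: enter (5,6) at t=0.2071
    x: enter (4,6) at t=1.2423
    y: enter (4,7) at t=2.0478 ← occupied
  → r_4 = 2.0478

ranges = [0.7727, 0.8282, 2.6192, 2.0478]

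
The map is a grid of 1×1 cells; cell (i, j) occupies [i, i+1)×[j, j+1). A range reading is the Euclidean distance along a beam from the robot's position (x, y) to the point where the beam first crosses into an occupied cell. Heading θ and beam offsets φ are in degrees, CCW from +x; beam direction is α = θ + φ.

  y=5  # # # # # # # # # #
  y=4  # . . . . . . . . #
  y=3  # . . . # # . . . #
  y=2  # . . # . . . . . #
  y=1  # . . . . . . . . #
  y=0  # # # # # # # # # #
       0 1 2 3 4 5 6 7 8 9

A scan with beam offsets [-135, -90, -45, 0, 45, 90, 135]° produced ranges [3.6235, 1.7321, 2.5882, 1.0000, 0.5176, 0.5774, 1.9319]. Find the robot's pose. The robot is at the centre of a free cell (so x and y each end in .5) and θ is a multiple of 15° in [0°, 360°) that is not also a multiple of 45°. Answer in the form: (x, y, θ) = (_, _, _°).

(x, y, θ) = (6.5, 1.5, 210°)

The pose lattice has 29·16 = 464 candidates. Test each by forward raycasting.
  (2.5, 1.5, 30°): beam 1 = 0.5176 ≠ 3.6235 ✗
  (3.5, 1.5, 255°): beam 1 = 0.5774 ≠ 3.6235 ✗
  (4.5, 1.5, 60°): beam 1 = 0.5176 ≠ 3.6235 ✗
  …
  (6.5, 1.5, 210°): r_1=3.6235, r_2=1.7321, r_3=2.5882, r_4=1.0000, r_5=0.5176, r_6=0.5774, r_7=1.9319 — all match ✓
No second candidate reproduces the full scan.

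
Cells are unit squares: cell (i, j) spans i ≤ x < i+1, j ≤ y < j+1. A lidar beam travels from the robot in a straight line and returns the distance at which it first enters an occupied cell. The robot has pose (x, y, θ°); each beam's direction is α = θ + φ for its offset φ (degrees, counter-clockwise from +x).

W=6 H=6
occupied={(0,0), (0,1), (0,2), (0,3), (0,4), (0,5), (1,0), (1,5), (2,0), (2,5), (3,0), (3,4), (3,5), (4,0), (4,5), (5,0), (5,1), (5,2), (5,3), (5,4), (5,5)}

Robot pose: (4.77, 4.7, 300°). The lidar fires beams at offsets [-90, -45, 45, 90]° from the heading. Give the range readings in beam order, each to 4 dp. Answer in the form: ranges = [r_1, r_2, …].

ranges = [0.8891, 3.8305, 0.2381, 0.2656]

beam 1: φ=-90°, α=210°
  cosα=-0.8660 sinα=-0.5000 | (4,4) | tMaxX 0.8891 tMaxY 1.4000 | tΔX 1.1547 tΔY 2.0000
    t=0.8891 [x] (3,4) — stop
  → r_1 = 0.8891
beam 2: φ=-45°, α=255°
  cosα=-0.2588 sinα=-0.9659 | (4,4) | tMaxX 2.9751 tMaxY 0.7247 | tΔX 3.8637 tΔY 1.0353
    t=0.7247 [y] (4,3)
    t=1.7600 [y] (4,2)
    t=2.7952 [y] (4,1)
    t=2.9751 [x] (3,1)
    t=3.8305 [y] (3,0) — stop
  → r_2 = 3.8305
beam 3: φ=45°, α=345°
  cosα=0.9659 sinα=-0.2588 | (4,4) | tMaxX 0.2381 tMaxY 2.7046 | tΔX 1.0353 tΔY 3.8637
    t=0.2381 [x] (5,4) — stop
  → r_3 = 0.2381
beam 4: φ=90°, α=30°
  cosα=0.8660 sinα=0.5000 | (4,4) | tMaxX 0.2656 tMaxY 0.6000 | tΔX 1.1547 tΔY 2.0000
    t=0.2656 [x] (5,4) — stop
  → r_4 = 0.2656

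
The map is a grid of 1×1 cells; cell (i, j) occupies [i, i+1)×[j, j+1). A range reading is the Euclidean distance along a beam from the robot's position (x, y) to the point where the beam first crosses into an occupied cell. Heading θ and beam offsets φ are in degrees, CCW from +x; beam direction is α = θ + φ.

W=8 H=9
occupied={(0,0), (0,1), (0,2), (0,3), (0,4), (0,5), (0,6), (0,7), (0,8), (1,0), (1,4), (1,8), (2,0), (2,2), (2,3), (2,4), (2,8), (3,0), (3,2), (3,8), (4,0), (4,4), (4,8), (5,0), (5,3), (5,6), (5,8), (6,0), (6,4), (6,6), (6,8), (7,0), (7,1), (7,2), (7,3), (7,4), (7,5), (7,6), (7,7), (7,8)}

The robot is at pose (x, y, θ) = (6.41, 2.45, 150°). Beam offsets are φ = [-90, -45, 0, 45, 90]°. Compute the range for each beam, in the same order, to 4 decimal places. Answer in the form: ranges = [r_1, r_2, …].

beam 1: φ=-90°, α=60°
  d=(0.5000,0.8660)  start (6,2)  tX=1.1800 tY=0.6351  stride 1/|dx|=2.0000 1/|dy|=1.1547
    cross y-line → (6,3), t=0.6351
    cross x-line → (7,3), t=1.1800 (wall)
  → r_1 = 1.1800
beam 2: φ=-45°, α=105°
  d=(-0.2588,0.9659)  start (6,2)  tX=1.5841 tY=0.5694  stride 1/|dx|=3.8637 1/|dy|=1.0353
    cross y-line → (6,3), t=0.5694
    cross x-line → (5,3), t=1.5841 (wall)
  → r_2 = 1.5841
beam 3: φ=0°, α=150°
  d=(-0.8660,0.5000)  start (6,2)  tX=0.4734 tY=1.1000  stride 1/|dx|=1.1547 1/|dy|=2.0000
    cross x-line → (5,2), t=0.4734
    cross y-line → (5,3), t=1.1000 (wall)
  → r_3 = 1.1000
beam 4: φ=45°, α=195°
  d=(-0.9659,-0.2588)  start (6,2)  tX=0.4245 tY=1.7387  stride 1/|dx|=1.0353 1/|dy|=3.8637
    cross x-line → (5,2), t=0.4245
    cross x-line → (4,2), t=1.4597
    cross y-line → (4,1), t=1.7387
    cross x-line → (3,1), t=2.4950
    cross x-line → (2,1), t=3.5303
    cross x-line → (1,1), t=4.5656
    cross x-line → (0,1), t=5.6008 (wall)
  → r_4 = 5.6008
beam 5: φ=90°, α=240°
  d=(-0.5000,-0.8660)  start (6,2)  tX=0.8200 tY=0.5196  stride 1/|dx|=2.0000 1/|dy|=1.1547
    cross y-line → (6,1), t=0.5196
    cross x-line → (5,1), t=0.8200
    cross y-line → (5,0), t=1.6743 (wall)
  → r_5 = 1.6743

ranges = [1.1800, 1.5841, 1.1000, 5.6008, 1.6743]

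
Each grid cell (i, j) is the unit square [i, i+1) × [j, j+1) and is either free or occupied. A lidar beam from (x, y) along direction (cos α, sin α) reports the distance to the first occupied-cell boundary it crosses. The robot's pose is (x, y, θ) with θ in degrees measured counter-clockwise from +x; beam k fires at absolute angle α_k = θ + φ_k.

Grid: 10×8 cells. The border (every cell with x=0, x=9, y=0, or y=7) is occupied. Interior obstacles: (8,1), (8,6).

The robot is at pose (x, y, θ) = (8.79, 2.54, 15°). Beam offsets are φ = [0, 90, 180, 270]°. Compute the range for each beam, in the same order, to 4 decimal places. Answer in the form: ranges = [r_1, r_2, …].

ranges = [0.2174, 4.6173, 5.9501, 0.5590]

beam 1: φ=0°, α=15°
  d=(0.9659,0.2588)  start (8,2)  tX=0.2174 tY=1.7773  stride 1/|dx|=1.0353 1/|dy|=3.8637
    cross x-line → (9,2), t=0.2174 (wall)
  → r_1 = 0.2174
beam 2: φ=90°, α=105°
  d=(-0.2588,0.9659)  start (8,2)  tX=3.0523 tY=0.4762  stride 1/|dx|=3.8637 1/|dy|=1.0353
    cross y-line → (8,3), t=0.4762
    cross y-line → (8,4), t=1.5115
    cross y-line → (8,5), t=2.5468
    cross x-line → (7,5), t=3.0523
    cross y-line → (7,6), t=3.5821
    cross y-line → (7,7), t=4.6173 (wall)
  → r_2 = 4.6173
beam 3: φ=180°, α=195°
  d=(-0.9659,-0.2588)  start (8,2)  tX=0.8179 tY=2.0864  stride 1/|dx|=1.0353 1/|dy|=3.8637
    cross x-line → (7,2), t=0.8179
    cross x-line → (6,2), t=1.8531
    cross y-line → (6,1), t=2.0864
    cross x-line → (5,1), t=2.8884
    cross x-line → (4,1), t=3.9237
    cross x-line → (3,1), t=4.9590
    cross y-line → (3,0), t=5.9501 (wall)
  → r_3 = 5.9501
beam 4: φ=270°, α=285°
  d=(0.2588,-0.9659)  start (8,2)  tX=0.8114 tY=0.5590  stride 1/|dx|=3.8637 1/|dy|=1.0353
    cross y-line → (8,1), t=0.5590 (wall)
  → r_4 = 0.5590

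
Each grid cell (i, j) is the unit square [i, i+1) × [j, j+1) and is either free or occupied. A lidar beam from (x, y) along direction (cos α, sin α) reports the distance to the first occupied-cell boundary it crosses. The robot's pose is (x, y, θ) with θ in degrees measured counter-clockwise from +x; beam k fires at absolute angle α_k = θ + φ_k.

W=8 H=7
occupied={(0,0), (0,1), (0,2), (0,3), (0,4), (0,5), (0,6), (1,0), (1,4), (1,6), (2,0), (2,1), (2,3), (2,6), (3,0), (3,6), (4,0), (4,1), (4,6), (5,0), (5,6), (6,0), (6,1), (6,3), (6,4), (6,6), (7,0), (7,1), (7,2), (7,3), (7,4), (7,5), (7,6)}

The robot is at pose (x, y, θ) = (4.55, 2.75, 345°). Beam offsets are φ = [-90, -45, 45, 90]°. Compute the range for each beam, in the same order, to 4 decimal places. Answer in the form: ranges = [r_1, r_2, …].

ranges = [0.7765, 0.8660, 1.6743, 3.3646]

beam 1: φ=-90°, α=255°
  d=(-0.2588,-0.9659)  start (4,2)  tX=2.1250 tY=0.7765  stride 1/|dx|=3.8637 1/|dy|=1.0353
    cross y-line → (4,1), t=0.7765 (wall)
  → r_1 = 0.7765
beam 2: φ=-45°, α=300°
  d=(0.5000,-0.8660)  start (4,2)  tX=0.9000 tY=0.8660  stride 1/|dx|=2.0000 1/|dy|=1.1547
    cross y-line → (4,1), t=0.8660 (wall)
  → r_2 = 0.8660
beam 3: φ=45°, α=30°
  d=(0.8660,0.5000)  start (4,2)  tX=0.5196 tY=0.5000  stride 1/|dx|=1.1547 1/|dy|=2.0000
    cross y-line → (4,3), t=0.5000
    cross x-line → (5,3), t=0.5196
    cross x-line → (6,3), t=1.6743 (wall)
  → r_3 = 1.6743
beam 4: φ=90°, α=75°
  d=(0.2588,0.9659)  start (4,2)  tX=1.7387 tY=0.2588  stride 1/|dx|=3.8637 1/|dy|=1.0353
    cross y-line → (4,3), t=0.2588
    cross y-line → (4,4), t=1.2941
    cross x-line → (5,4), t=1.7387
    cross y-line → (5,5), t=2.3294
    cross y-line → (5,6), t=3.3646 (wall)
  → r_4 = 3.3646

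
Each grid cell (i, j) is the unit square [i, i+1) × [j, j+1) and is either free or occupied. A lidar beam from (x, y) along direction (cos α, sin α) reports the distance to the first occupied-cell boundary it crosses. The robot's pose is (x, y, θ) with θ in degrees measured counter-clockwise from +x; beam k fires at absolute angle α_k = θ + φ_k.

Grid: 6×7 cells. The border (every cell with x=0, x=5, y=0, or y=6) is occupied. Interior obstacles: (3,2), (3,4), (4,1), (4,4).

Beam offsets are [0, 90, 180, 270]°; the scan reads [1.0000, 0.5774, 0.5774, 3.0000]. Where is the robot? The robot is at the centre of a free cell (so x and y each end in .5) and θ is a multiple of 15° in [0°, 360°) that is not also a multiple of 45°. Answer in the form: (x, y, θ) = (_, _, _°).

(x, y, θ) = (1.5, 5.5, 30°)

Enumerate (i+0.5, j+0.5, θ) over the 16 free cells and 16 admissible headings. For each, cast all 4 beams and compare to the given ranges.
  (2.5, 3.5, 345°): beam 1 = 2.5882 ≠ 1.0000 ✗
  (1.5, 5.5, 300°): beam 1 = 3.0000 ≠ 1.0000 ✗
  (2.5, 2.5, 30°): beam 1 = 0.5774 ≠ 1.0000 ✗
  (3.5, 1.5, 300°): beam 1 = 0.5774 ≠ 1.0000 ✗
  (1.5, 5.5, 105°): beam 1 = 0.5176 ≠ 1.0000 ✗
  …
  (1.5, 5.5, 30°): r_1=1.0000, r_2=0.5774, r_3=0.5774, r_4=3.0000 — all match ✓
No second candidate reproduces the full scan.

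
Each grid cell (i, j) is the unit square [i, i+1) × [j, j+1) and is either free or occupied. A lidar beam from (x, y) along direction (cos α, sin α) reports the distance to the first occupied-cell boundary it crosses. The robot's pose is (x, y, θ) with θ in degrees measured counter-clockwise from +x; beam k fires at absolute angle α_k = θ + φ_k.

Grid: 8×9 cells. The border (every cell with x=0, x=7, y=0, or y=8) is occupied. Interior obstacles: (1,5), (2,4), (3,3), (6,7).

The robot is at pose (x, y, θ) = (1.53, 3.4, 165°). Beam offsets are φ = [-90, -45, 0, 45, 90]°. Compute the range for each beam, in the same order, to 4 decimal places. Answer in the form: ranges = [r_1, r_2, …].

beam 1: φ=-90°, α=75°
  direction (0.2588, 0.9659); cell (1,3); t to first gridline: x 1.8159, y 0.6212 (then +3.8637 / +1.0353)
    (1,4) via y @ 0.6212
    (1,5) via y @ 1.6564  # hit
  → r_1 = 1.6564
beam 2: φ=-45°, α=120°
  direction (-0.5000, 0.8660); cell (1,3); t to first gridline: x 1.0600, y 0.6928 (then +2.0000 / +1.1547)
    (1,4) via y @ 0.6928
    (0,4) via x @ 1.0600  # hit
  → r_2 = 1.0600
beam 3: φ=0°, α=165°
  direction (-0.9659, 0.2588); cell (1,3); t to first gridline: x 0.5487, y 2.3182 (then +1.0353 / +3.8637)
    (0,3) via x @ 0.5487  # hit
  → r_3 = 0.5487
beam 4: φ=45°, α=210°
  direction (-0.8660, -0.5000); cell (1,3); t to first gridline: x 0.6120, y 0.8000 (then +1.1547 / +2.0000)
    (0,3) via x @ 0.6120  # hit
  → r_4 = 0.6120
beam 5: φ=90°, α=255°
  direction (-0.2588, -0.9659); cell (1,3); t to first gridline: x 2.0478, y 0.4141 (then +3.8637 / +1.0353)
    (1,2) via y @ 0.4141
    (1,1) via y @ 1.4494
    (0,1) via x @ 2.0478  # hit
  → r_5 = 2.0478

ranges = [1.6564, 1.0600, 0.5487, 0.6120, 2.0478]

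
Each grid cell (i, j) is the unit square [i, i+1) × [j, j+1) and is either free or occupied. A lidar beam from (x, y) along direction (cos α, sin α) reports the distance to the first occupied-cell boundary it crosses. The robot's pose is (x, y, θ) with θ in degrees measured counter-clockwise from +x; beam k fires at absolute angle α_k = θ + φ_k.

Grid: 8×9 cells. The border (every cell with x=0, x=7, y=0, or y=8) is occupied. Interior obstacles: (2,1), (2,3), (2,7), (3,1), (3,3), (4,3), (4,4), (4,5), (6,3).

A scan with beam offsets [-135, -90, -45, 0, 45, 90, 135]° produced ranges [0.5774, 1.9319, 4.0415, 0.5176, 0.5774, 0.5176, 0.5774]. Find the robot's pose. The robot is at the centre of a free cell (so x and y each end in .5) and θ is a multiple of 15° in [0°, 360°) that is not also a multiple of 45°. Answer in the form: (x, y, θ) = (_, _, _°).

Enumerate (i+0.5, j+0.5, θ) over the 33 free cells and 16 admissible headings. For each, cast all 7 beams and compare to the given ranges.
  (3.5, 2.5, 240°): beam 1 = 0.5176 ≠ 0.5774 ✗
  (3.5, 2.5, 285°): beam 1 = 1.0000 ≠ 0.5774 ✗
  (2.5, 2.5, 255°): beam 2 = 1.5529 ≠ 1.9319 ✗
  (3.5, 4.5, 195°): beam 1 = 1.0000 ≠ 0.5774 ✗
  (3.5, 4.5, 300°): beam 1 = 2.5882 ≠ 0.5774 ✗
  …
  (1.5, 7.5, 345°): r_1=0.5774, r_2=1.9319, r_3=4.0415, r_4=0.5176, r_5=0.5774, r_6=0.5176, r_7=0.5774 — all match ✓
No second candidate reproduces the full scan.

(x, y, θ) = (1.5, 7.5, 345°)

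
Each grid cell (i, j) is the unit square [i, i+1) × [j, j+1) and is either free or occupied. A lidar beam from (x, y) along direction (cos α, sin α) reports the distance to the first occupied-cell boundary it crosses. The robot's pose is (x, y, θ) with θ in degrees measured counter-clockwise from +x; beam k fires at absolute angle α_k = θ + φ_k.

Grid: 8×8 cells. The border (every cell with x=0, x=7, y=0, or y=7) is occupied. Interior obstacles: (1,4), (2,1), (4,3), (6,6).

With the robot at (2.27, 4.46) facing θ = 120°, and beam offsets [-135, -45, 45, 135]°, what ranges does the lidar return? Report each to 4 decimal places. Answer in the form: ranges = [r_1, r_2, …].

beam 1: φ=-135°, α=345°
  direction (0.9659, -0.2588); cell (2,4); t to first gridline: x 0.7558, y 1.7773 (then +1.0353 / +3.8637)
    (3,4) via x @ 0.7558
    (3,3) via y @ 1.7773
    (4,3) via x @ 1.7910  # hit
  → r_1 = 1.7910
beam 2: φ=-45°, α=75°
  direction (0.2588, 0.9659); cell (2,4); t to first gridline: x 2.8205, y 0.5590 (then +3.8637 / +1.0353)
    (2,5) via y @ 0.5590
    (2,6) via y @ 1.5943
    (2,7) via y @ 2.6296  # hit
  → r_2 = 2.6296
beam 3: φ=45°, α=165°
  direction (-0.9659, 0.2588); cell (2,4); t to first gridline: x 0.2795, y 2.0864 (then +1.0353 / +3.8637)
    (1,4) via x @ 0.2795  # hit
  → r_3 = 0.2795
beam 4: φ=135°, α=255°
  direction (-0.2588, -0.9659); cell (2,4); t to first gridline: x 1.0432, y 0.4762 (then +3.8637 / +1.0353)
    (2,3) via y @ 0.4762
    (1,3) via x @ 1.0432
    (1,2) via y @ 1.5115
    (1,1) via y @ 2.5468
    (1,0) via y @ 3.5821  # hit
  → r_4 = 3.5821

ranges = [1.7910, 2.6296, 0.2795, 3.5821]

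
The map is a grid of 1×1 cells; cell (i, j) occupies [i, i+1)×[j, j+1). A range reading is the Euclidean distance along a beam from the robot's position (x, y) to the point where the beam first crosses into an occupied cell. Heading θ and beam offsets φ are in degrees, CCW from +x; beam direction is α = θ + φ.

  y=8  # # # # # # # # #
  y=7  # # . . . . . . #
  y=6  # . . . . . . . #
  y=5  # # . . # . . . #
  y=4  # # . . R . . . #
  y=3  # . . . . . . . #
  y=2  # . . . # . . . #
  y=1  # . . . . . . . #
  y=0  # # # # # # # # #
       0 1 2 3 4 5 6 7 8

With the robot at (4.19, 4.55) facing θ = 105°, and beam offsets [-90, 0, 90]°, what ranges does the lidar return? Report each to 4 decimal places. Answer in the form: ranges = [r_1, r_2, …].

ranges = [3.9444, 0.4659, 3.3025]

beam 1: φ=-90°, α=15°
  dir = (cos 15°, sin 15°) = (0.9659, 0.2588); from cell (4,4)
  next x-line at t=0.8386, next y-line at t=1.7387; Δt_x=1.0353, Δt_y=3.8637
    x: enter (5,4) at t=0.8386
    y: enter (5,5) at t=1.7387
    x: enter (6,5) at t=1.8738
    x: enter (7,5) at t=2.9091
    x: enter (8,5) at t=3.9444 ← occupied
  → r_1 = 3.9444
beam 2: φ=0°, α=105°
  dir = (cos 105°, sin 105°) = (-0.2588, 0.9659); from cell (4,4)
  next x-line at t=0.7341, next y-line at t=0.4659; Δt_x=3.8637, Δt_y=1.0353
    y: enter (4,5) at t=0.4659 ← occupied
  → r_2 = 0.4659
beam 3: φ=90°, α=195°
  dir = (cos 195°, sin 195°) = (-0.9659, -0.2588); from cell (4,4)
  next x-line at t=0.1967, next y-line at t=2.1250; Δt_x=1.0353, Δt_y=3.8637
    x: enter (3,4) at t=0.1967
    x: enter (2,4) at t=1.2320
    y: enter (2,3) at t=2.1250
    x: enter (1,3) at t=2.2673
    x: enter (0,3) at t=3.3025 ← occupied
  → r_3 = 3.3025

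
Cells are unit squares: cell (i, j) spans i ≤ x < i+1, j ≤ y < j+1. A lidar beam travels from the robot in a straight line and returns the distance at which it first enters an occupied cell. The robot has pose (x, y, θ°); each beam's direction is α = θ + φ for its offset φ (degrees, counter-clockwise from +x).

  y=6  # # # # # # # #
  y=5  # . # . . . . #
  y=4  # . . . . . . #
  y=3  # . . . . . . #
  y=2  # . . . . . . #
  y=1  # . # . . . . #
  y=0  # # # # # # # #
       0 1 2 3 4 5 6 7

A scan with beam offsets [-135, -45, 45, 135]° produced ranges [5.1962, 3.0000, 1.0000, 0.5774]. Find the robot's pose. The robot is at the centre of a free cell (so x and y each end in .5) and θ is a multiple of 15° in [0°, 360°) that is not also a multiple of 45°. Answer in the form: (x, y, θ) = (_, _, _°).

(x, y, θ) = (5.5, 5.5, 345°)

The pose lattice has 28·16 = 448 candidates. Test each by forward raycasting.
  (6.5, 1.5, 330°): beam 1 = 1.9319 ≠ 5.1962 ✗
  (5.5, 1.5, 255°): beam 1 = 5.0000 ≠ 5.1962 ✗
  (3.5, 5.5, 120°): beam 1 = 3.6235 ≠ 5.1962 ✗
  (2.5, 2.5, 75°): beam 1 = 0.5774 ≠ 5.1962 ✗
  …
  (5.5, 5.5, 345°): r_1=5.1962, r_2=3.0000, r_3=1.0000, r_4=0.5774 — all match ✓
No second candidate reproduces the full scan.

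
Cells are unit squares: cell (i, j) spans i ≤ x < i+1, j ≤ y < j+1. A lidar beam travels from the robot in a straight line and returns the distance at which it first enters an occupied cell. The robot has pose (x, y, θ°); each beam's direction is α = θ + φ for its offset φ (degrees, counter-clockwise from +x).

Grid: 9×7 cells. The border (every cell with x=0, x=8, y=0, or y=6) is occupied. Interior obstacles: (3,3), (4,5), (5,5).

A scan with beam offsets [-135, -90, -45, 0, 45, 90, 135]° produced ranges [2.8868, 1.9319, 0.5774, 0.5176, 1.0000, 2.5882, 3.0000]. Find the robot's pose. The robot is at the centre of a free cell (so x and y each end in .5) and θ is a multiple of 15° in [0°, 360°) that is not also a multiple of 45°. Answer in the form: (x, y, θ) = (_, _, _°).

Enumerate (i+0.5, j+0.5, θ) over the 32 free cells and 16 admissible headings. For each, cast all 7 beams and compare to the given ranges.
  (3.5, 2.5, 120°): beam 1 = 4.6587 ≠ 2.8868 ✗
  (4.5, 3.5, 330°): beam 1 = 0.5176 ≠ 2.8868 ✗
  (5.5, 1.5, 150°): beam 1 = 2.5882 ≠ 2.8868 ✗
  (2.5, 1.5, 150°): beam 1 = 5.6940 ≠ 2.8868 ✗
  (4.5, 2.5, 15°): beam 1 = 1.7321 ≠ 2.8868 ✗
  …
  (7.5, 3.5, 15°): r_1=2.8868, r_2=1.9319, r_3=0.5774, r_4=0.5176, r_5=1.0000, r_6=2.5882, r_7=3.0000 — all match ✓
No second candidate reproduces the full scan.

(x, y, θ) = (7.5, 3.5, 15°)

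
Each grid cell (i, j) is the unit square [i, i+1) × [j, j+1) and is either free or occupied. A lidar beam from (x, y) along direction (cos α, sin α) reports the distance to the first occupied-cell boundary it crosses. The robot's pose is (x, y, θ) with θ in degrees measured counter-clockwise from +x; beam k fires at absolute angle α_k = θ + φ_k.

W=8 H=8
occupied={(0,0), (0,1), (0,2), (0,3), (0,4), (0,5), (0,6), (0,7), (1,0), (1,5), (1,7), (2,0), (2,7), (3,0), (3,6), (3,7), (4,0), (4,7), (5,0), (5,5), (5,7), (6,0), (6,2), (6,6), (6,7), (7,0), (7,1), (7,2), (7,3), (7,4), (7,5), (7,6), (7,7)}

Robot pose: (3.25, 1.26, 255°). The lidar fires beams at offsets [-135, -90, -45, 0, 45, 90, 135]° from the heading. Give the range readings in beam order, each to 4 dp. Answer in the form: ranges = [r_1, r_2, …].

ranges = [4.3186, 2.3294, 0.5200, 0.2692, 0.3002, 1.0046, 3.1754]

beam 1: φ=-135°, α=120°
  dir = (cos 120°, sin 120°) = (-0.5000, 0.8660); from cell (3,1)
  next x-line at t=0.5000, next y-line at t=0.8545; Δt_x=2.0000, Δt_y=1.1547
    x: enter (2,1) at t=0.5000
    y: enter (2,2) at t=0.8545
    y: enter (2,3) at t=2.0092
    x: enter (1,3) at t=2.5000
    y: enter (1,4) at t=3.1639
    y: enter (1,5) at t=4.3186 ← occupied
  → r_1 = 4.3186
beam 2: φ=-90°, α=165°
  dir = (cos 165°, sin 165°) = (-0.9659, 0.2588); from cell (3,1)
  next x-line at t=0.2588, next y-line at t=2.8591; Δt_x=1.0353, Δt_y=3.8637
    x: enter (2,1) at t=0.2588
    x: enter (1,1) at t=1.2941
    x: enter (0,1) at t=2.3294 ← occupied
  → r_2 = 2.3294
beam 3: φ=-45°, α=210°
  dir = (cos 210°, sin 210°) = (-0.8660, -0.5000); from cell (3,1)
  next x-line at t=0.2887, next y-line at t=0.5200; Δt_x=1.1547, Δt_y=2.0000
    x: enter (2,1) at t=0.2887
    y: enter (2,0) at t=0.5200 ← occupied
  → r_3 = 0.5200
beam 4: φ=0°, α=255°
  dir = (cos 255°, sin 255°) = (-0.2588, -0.9659); from cell (3,1)
  next x-line at t=0.9659, next y-line at t=0.2692; Δt_x=3.8637, Δt_y=1.0353
    y: enter (3,0) at t=0.2692 ← occupied
  → r_4 = 0.2692
beam 5: φ=45°, α=300°
  dir = (cos 300°, sin 300°) = (0.5000, -0.8660); from cell (3,1)
  next x-line at t=1.5000, next y-line at t=0.3002; Δt_x=2.0000, Δt_y=1.1547
    y: enter (3,0) at t=0.3002 ← occupied
  → r_5 = 0.3002
beam 6: φ=90°, α=345°
  dir = (cos 345°, sin 345°) = (0.9659, -0.2588); from cell (3,1)
  next x-line at t=0.7765, next y-line at t=1.0046; Δt_x=1.0353, Δt_y=3.8637
    x: enter (4,1) at t=0.7765
    y: enter (4,0) at t=1.0046 ← occupied
  → r_6 = 1.0046
beam 7: φ=135°, α=30°
  dir = (cos 30°, sin 30°) = (0.8660, 0.5000); from cell (3,1)
  next x-line at t=0.8660, next y-line at t=1.4800; Δt_x=1.1547, Δt_y=2.0000
    x: enter (4,1) at t=0.8660
    y: enter (4,2) at t=1.4800
    x: enter (5,2) at t=2.0207
    x: enter (6,2) at t=3.1754 ← occupied
  → r_7 = 3.1754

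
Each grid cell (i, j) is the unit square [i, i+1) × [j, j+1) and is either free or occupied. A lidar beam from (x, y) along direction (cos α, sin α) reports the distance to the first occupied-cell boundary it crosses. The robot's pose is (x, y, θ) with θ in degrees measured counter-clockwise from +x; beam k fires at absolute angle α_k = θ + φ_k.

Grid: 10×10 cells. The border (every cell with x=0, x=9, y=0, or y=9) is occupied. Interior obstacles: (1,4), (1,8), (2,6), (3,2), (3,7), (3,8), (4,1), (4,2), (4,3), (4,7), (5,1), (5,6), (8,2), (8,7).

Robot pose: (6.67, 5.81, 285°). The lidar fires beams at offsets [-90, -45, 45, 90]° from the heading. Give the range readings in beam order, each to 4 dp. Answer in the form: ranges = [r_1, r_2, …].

ranges = [4.8347, 3.3400, 2.6905, 2.4122]

beam 1: φ=-90°, α=195°
  d=(-0.9659,-0.2588)  start (6,5)  tX=0.6936 tY=3.1296  stride 1/|dx|=1.0353 1/|dy|=3.8637
    cross x-line → (5,5), t=0.6936
    cross x-line → (4,5), t=1.7289
    cross x-line → (3,5), t=2.7642
    cross y-line → (3,4), t=3.1296
    cross x-line → (2,4), t=3.7995
    cross x-line → (1,4), t=4.8347 (wall)
  → r_1 = 4.8347
beam 2: φ=-45°, α=240°
  d=(-0.5000,-0.8660)  start (6,5)  tX=1.3400 tY=0.9353  stride 1/|dx|=2.0000 1/|dy|=1.1547
    cross y-line → (6,4), t=0.9353
    cross x-line → (5,4), t=1.3400
    cross y-line → (5,3), t=2.0900
    cross y-line → (5,2), t=3.2447
    cross x-line → (4,2), t=3.3400 (wall)
  → r_2 = 3.3400
beam 3: φ=45°, α=330°
  d=(0.8660,-0.5000)  start (6,5)  tX=0.3811 tY=1.6200  stride 1/|dx|=1.1547 1/|dy|=2.0000
    cross x-line → (7,5), t=0.3811
    cross x-line → (8,5), t=1.5358
    cross y-line → (8,4), t=1.6200
    cross x-line → (9,4), t=2.6905 (wall)
  → r_3 = 2.6905
beam 4: φ=90°, α=15°
  d=(0.9659,0.2588)  start (6,5)  tX=0.3416 tY=0.7341  stride 1/|dx|=1.0353 1/|dy|=3.8637
    cross x-line → (7,5), t=0.3416
    cross y-line → (7,6), t=0.7341
    cross x-line → (8,6), t=1.3769
    cross x-line → (9,6), t=2.4122 (wall)
  → r_4 = 2.4122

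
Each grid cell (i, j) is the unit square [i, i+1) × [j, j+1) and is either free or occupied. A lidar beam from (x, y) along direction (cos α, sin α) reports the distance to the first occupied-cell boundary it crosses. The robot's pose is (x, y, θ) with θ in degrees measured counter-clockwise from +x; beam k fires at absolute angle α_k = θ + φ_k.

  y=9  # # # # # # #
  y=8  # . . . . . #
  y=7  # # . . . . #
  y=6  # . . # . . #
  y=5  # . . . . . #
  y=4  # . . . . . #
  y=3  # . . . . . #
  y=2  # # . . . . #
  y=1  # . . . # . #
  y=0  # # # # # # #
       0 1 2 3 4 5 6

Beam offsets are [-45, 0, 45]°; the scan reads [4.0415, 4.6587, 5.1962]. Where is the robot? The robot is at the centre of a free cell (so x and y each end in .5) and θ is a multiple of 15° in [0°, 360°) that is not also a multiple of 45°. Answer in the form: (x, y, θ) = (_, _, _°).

Enumerate (i+0.5, j+0.5, θ) over the 36 free cells and 16 admissible headings. For each, cast all 3 beams and compare to the given ranges.
  (5.5, 2.5, 15°): beam 1 = 0.5774 ≠ 4.0415 ✗
  (3.5, 5.5, 240°): beam 1 = 2.5882 ≠ 4.0415 ✗
  (2.5, 6.5, 195°): beam 1 = 1.0000 ≠ 4.0415 ✗
  …
  (1.5, 4.5, 345°): r_1=4.0415, r_2=4.6587, r_3=5.1962 — all match ✓
No second candidate reproduces the full scan.

(x, y, θ) = (1.5, 4.5, 345°)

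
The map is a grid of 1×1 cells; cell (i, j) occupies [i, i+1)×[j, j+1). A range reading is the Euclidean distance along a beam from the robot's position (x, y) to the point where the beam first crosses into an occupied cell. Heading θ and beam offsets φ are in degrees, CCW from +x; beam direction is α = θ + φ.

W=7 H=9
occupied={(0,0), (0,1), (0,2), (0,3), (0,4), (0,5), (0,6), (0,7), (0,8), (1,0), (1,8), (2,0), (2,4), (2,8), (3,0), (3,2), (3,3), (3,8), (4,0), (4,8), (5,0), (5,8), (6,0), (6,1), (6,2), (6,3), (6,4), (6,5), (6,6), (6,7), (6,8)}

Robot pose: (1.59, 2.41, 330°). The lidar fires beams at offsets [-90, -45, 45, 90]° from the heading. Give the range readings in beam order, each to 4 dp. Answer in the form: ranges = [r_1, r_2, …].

ranges = [1.1800, 1.4597, 1.4597, 1.8360]

beam 1: φ=-90°, α=240°
  cosα=-0.5000 sinα=-0.8660 | (1,2) | tMaxX 1.1800 tMaxY 0.4734 | tΔX 2.0000 tΔY 1.1547
    t=0.4734 [y] (1,1)
    t=1.1800 [x] (0,1) — stop
  → r_1 = 1.1800
beam 2: φ=-45°, α=285°
  cosα=0.2588 sinα=-0.9659 | (1,2) | tMaxX 1.5841 tMaxY 0.4245 | tΔX 3.8637 tΔY 1.0353
    t=0.4245 [y] (1,1)
    t=1.4597 [y] (1,0) — stop
  → r_2 = 1.4597
beam 3: φ=45°, α=15°
  cosα=0.9659 sinα=0.2588 | (1,2) | tMaxX 0.4245 tMaxY 2.2796 | tΔX 1.0353 tΔY 3.8637
    t=0.4245 [x] (2,2)
    t=1.4597 [x] (3,2) — stop
  → r_3 = 1.4597
beam 4: φ=90°, α=60°
  cosα=0.5000 sinα=0.8660 | (1,2) | tMaxX 0.8200 tMaxY 0.6813 | tΔX 2.0000 tΔY 1.1547
    t=0.6813 [y] (1,3)
    t=0.8200 [x] (2,3)
    t=1.8360 [y] (2,4) — stop
  → r_4 = 1.8360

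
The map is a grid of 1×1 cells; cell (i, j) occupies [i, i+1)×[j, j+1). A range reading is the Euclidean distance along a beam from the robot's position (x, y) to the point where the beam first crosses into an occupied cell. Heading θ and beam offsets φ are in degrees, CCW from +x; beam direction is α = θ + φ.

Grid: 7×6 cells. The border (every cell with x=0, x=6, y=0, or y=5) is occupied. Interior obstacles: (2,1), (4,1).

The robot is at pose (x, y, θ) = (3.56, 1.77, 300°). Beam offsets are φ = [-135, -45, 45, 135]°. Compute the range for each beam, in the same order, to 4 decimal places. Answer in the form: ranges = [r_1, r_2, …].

beam 1: φ=-135°, α=165°
  direction (-0.9659, 0.2588); cell (3,1); t to first gridline: x 0.5798, y 0.8887 (then +1.0353 / +3.8637)
    (2,1) via x @ 0.5798  # hit
  → r_1 = 0.5798
beam 2: φ=-45°, α=255°
  direction (-0.2588, -0.9659); cell (3,1); t to first gridline: x 2.1637, y 0.7972 (then +3.8637 / +1.0353)
    (3,0) via y @ 0.7972  # hit
  → r_2 = 0.7972
beam 3: φ=45°, α=345°
  direction (0.9659, -0.2588); cell (3,1); t to first gridline: x 0.4555, y 2.9751 (then +1.0353 / +3.8637)
    (4,1) via x @ 0.4555  # hit
  → r_3 = 0.4555
beam 4: φ=135°, α=75°
  direction (0.2588, 0.9659); cell (3,1); t to first gridline: x 1.7000, y 0.2381 (then +3.8637 / +1.0353)
    (3,2) via y @ 0.2381
    (3,3) via y @ 1.2734
    (4,3) via x @ 1.7000
    (4,4) via y @ 2.3087
    (4,5) via y @ 3.3439  # hit
  → r_4 = 3.3439

ranges = [0.5798, 0.7972, 0.4555, 3.3439]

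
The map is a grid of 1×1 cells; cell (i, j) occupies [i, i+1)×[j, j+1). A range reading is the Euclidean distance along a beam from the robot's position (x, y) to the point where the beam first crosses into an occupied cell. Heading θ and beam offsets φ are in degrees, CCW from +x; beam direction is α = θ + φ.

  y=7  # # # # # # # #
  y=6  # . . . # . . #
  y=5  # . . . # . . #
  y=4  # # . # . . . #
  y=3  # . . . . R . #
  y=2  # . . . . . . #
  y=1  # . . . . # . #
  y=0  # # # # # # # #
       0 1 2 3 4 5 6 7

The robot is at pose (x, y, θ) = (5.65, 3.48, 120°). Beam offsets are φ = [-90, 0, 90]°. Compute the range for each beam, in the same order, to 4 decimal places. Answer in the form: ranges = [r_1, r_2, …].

beam 1: φ=-90°, α=30°
  direction (0.8660, 0.5000); cell (5,3); t to first gridline: x 0.4041, y 1.0400 (then +1.1547 / +2.0000)
    (6,3) via x @ 0.4041
    (6,4) via y @ 1.0400
    (7,4) via x @ 1.5588  # hit
  → r_1 = 1.5588
beam 2: φ=0°, α=120°
  direction (-0.5000, 0.8660); cell (5,3); t to first gridline: x 1.3000, y 0.6004 (then +2.0000 / +1.1547)
    (5,4) via y @ 0.6004
    (4,4) via x @ 1.3000
    (4,5) via y @ 1.7551  # hit
  → r_2 = 1.7551
beam 3: φ=90°, α=210°
  direction (-0.8660, -0.5000); cell (5,3); t to first gridline: x 0.7506, y 0.9600 (then +1.1547 / +2.0000)
    (4,3) via x @ 0.7506
    (4,2) via y @ 0.9600
    (3,2) via x @ 1.9053
    (3,1) via y @ 2.9600
    (2,1) via x @ 3.0600
    (1,1) via x @ 4.2147
    (1,0) via y @ 4.9600  # hit
  → r_3 = 4.9600

ranges = [1.5588, 1.7551, 4.9600]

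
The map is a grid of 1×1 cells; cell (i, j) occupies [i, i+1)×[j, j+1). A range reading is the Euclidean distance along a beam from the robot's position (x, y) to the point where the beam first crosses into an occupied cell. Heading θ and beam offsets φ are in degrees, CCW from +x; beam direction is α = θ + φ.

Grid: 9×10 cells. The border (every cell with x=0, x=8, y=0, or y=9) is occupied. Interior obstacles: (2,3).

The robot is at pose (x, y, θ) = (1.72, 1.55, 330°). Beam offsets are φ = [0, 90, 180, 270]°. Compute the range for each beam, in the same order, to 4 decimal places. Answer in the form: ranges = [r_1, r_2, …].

beam 1: φ=0°, α=330°
  cosα=0.8660 sinα=-0.5000 | (1,1) | tMaxX 0.3233 tMaxY 1.1000 | tΔX 1.1547 tΔY 2.0000
    t=0.3233 [x] (2,1)
    t=1.1000 [y] (2,0) — stop
  → r_1 = 1.1000
beam 2: φ=90°, α=60°
  cosα=0.5000 sinα=0.8660 | (1,1) | tMaxX 0.5600 tMaxY 0.5196 | tΔX 2.0000 tΔY 1.1547
    t=0.5196 [y] (1,2)
    t=0.5600 [x] (2,2)
    t=1.6743 [y] (2,3) — stop
  → r_2 = 1.6743
beam 3: φ=180°, α=150°
  cosα=-0.8660 sinα=0.5000 | (1,1) | tMaxX 0.8314 tMaxY 0.9000 | tΔX 1.1547 tΔY 2.0000
    t=0.8314 [x] (0,1) — stop
  → r_3 = 0.8314
beam 4: φ=270°, α=240°
  cosα=-0.5000 sinα=-0.8660 | (1,1) | tMaxX 1.4400 tMaxY 0.6351 | tΔX 2.0000 tΔY 1.1547
    t=0.6351 [y] (1,0) — stop
  → r_4 = 0.6351

ranges = [1.1000, 1.6743, 0.8314, 0.6351]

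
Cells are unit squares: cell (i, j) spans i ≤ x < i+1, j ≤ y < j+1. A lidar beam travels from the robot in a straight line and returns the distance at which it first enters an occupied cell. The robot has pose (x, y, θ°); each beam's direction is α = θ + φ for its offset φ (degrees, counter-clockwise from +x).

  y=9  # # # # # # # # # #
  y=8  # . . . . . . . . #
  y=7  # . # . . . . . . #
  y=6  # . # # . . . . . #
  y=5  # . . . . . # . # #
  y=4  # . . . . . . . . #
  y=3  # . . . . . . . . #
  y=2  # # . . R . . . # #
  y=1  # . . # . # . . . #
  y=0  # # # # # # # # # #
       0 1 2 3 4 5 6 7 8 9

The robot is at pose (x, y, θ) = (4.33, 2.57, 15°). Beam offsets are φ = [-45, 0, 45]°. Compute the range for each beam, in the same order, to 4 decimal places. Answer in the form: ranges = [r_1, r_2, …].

beam 1: φ=-45°, α=330°
  d=(0.8660,-0.5000)  start (4,2)  tX=0.7736 tY=1.1400  stride 1/|dx|=1.1547 1/|dy|=2.0000
    cross x-line → (5,2), t=0.7736
    cross y-line → (5,1), t=1.1400 (wall)
  → r_1 = 1.1400
beam 2: φ=0°, α=15°
  d=(0.9659,0.2588)  start (4,2)  tX=0.6936 tY=1.6614  stride 1/|dx|=1.0353 1/|dy|=3.8637
    cross x-line → (5,2), t=0.6936
    cross y-line → (5,3), t=1.6614
    cross x-line → (6,3), t=1.7289
    cross x-line → (7,3), t=2.7642
    cross x-line → (8,3), t=3.7995
    cross x-line → (9,3), t=4.8347 (wall)
  → r_2 = 4.8347
beam 3: φ=45°, α=60°
  d=(0.5000,0.8660)  start (4,2)  tX=1.3400 tY=0.4965  stride 1/|dx|=2.0000 1/|dy|=1.1547
    cross y-line → (4,3), t=0.4965
    cross x-line → (5,3), t=1.3400
    cross y-line → (5,4), t=1.6512
    cross y-line → (5,5), t=2.8059
    cross x-line → (6,5), t=3.3400 (wall)
  → r_3 = 3.3400

ranges = [1.1400, 4.8347, 3.3400]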